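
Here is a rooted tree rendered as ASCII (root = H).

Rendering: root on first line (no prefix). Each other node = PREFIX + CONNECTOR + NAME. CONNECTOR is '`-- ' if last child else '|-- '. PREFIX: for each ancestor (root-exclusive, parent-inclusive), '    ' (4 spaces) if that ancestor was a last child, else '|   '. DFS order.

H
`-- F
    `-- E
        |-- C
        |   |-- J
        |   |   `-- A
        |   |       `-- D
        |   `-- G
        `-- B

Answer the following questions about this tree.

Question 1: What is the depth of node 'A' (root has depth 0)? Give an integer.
Answer: 5

Derivation:
Path from root to A: H -> F -> E -> C -> J -> A
Depth = number of edges = 5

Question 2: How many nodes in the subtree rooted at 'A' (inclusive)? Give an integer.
Answer: 2

Derivation:
Subtree rooted at A contains: A, D
Count = 2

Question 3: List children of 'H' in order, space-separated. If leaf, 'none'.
Answer: F

Derivation:
Node H's children (from adjacency): F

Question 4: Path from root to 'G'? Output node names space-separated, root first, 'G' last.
Answer: H F E C G

Derivation:
Walk down from root: H -> F -> E -> C -> G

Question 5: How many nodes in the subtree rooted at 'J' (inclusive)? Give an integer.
Subtree rooted at J contains: A, D, J
Count = 3

Answer: 3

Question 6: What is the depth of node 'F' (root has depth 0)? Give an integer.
Answer: 1

Derivation:
Path from root to F: H -> F
Depth = number of edges = 1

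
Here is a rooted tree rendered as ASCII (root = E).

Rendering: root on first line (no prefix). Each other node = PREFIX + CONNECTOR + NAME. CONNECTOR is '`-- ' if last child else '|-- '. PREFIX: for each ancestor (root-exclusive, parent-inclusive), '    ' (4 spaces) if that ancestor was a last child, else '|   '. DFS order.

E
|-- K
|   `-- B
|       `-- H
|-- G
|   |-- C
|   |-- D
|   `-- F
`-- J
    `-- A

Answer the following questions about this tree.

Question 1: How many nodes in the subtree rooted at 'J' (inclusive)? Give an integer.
Subtree rooted at J contains: A, J
Count = 2

Answer: 2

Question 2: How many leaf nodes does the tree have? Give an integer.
Answer: 5

Derivation:
Leaves (nodes with no children): A, C, D, F, H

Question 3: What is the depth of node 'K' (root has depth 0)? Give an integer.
Path from root to K: E -> K
Depth = number of edges = 1

Answer: 1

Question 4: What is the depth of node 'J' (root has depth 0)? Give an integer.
Path from root to J: E -> J
Depth = number of edges = 1

Answer: 1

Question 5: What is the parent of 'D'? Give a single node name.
Scan adjacency: D appears as child of G

Answer: G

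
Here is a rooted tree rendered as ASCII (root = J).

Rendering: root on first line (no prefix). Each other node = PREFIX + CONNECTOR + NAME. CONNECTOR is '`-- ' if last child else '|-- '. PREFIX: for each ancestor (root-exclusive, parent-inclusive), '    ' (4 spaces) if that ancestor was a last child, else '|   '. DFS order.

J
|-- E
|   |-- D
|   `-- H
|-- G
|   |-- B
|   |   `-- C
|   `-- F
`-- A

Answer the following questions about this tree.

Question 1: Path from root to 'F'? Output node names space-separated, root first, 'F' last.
Answer: J G F

Derivation:
Walk down from root: J -> G -> F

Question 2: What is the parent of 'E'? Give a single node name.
Scan adjacency: E appears as child of J

Answer: J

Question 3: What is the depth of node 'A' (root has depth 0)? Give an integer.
Answer: 1

Derivation:
Path from root to A: J -> A
Depth = number of edges = 1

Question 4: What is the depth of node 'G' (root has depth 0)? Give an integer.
Path from root to G: J -> G
Depth = number of edges = 1

Answer: 1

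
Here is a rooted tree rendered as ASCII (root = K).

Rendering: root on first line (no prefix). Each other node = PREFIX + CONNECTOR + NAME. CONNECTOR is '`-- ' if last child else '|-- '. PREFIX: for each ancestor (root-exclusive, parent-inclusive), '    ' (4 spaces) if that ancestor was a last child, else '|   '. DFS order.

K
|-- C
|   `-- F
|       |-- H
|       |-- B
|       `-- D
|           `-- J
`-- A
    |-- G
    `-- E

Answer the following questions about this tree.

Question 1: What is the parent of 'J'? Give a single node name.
Scan adjacency: J appears as child of D

Answer: D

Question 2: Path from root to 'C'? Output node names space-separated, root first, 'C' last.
Answer: K C

Derivation:
Walk down from root: K -> C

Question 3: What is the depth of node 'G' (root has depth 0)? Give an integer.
Path from root to G: K -> A -> G
Depth = number of edges = 2

Answer: 2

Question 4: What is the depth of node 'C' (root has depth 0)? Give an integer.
Answer: 1

Derivation:
Path from root to C: K -> C
Depth = number of edges = 1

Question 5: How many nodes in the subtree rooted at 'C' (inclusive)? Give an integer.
Answer: 6

Derivation:
Subtree rooted at C contains: B, C, D, F, H, J
Count = 6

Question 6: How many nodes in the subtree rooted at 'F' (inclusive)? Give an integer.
Subtree rooted at F contains: B, D, F, H, J
Count = 5

Answer: 5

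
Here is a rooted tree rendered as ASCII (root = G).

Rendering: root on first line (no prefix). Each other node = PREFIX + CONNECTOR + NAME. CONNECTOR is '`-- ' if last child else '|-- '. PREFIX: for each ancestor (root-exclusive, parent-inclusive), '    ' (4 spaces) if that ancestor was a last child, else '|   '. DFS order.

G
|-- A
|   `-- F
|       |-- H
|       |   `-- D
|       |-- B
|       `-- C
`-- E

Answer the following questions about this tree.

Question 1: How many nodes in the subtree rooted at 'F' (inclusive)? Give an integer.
Answer: 5

Derivation:
Subtree rooted at F contains: B, C, D, F, H
Count = 5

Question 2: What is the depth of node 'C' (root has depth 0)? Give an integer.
Path from root to C: G -> A -> F -> C
Depth = number of edges = 3

Answer: 3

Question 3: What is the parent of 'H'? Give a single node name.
Answer: F

Derivation:
Scan adjacency: H appears as child of F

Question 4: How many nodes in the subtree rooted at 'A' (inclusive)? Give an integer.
Answer: 6

Derivation:
Subtree rooted at A contains: A, B, C, D, F, H
Count = 6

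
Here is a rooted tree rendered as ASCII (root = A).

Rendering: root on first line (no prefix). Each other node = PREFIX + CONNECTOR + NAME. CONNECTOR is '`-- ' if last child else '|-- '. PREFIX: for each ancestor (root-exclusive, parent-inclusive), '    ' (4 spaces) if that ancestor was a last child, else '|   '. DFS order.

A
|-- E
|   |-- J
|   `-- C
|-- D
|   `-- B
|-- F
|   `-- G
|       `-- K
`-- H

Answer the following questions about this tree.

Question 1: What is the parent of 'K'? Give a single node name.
Answer: G

Derivation:
Scan adjacency: K appears as child of G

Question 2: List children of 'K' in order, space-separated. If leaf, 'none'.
Node K's children (from adjacency): (leaf)

Answer: none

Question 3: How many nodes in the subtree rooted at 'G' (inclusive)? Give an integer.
Subtree rooted at G contains: G, K
Count = 2

Answer: 2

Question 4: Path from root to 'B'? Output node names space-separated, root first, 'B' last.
Walk down from root: A -> D -> B

Answer: A D B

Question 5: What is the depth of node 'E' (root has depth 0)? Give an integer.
Answer: 1

Derivation:
Path from root to E: A -> E
Depth = number of edges = 1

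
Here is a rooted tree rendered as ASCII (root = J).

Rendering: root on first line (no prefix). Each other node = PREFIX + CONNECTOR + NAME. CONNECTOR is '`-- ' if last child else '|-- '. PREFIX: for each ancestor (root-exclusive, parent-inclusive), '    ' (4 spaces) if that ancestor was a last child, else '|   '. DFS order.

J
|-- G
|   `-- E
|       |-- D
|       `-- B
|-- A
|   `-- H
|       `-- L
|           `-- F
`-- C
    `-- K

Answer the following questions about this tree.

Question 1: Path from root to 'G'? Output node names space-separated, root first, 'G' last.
Answer: J G

Derivation:
Walk down from root: J -> G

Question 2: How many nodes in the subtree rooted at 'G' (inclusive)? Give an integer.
Answer: 4

Derivation:
Subtree rooted at G contains: B, D, E, G
Count = 4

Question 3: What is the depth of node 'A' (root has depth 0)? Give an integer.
Path from root to A: J -> A
Depth = number of edges = 1

Answer: 1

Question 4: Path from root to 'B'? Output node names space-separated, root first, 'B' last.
Answer: J G E B

Derivation:
Walk down from root: J -> G -> E -> B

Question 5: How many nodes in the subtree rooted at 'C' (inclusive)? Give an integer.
Subtree rooted at C contains: C, K
Count = 2

Answer: 2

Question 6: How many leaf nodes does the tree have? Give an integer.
Leaves (nodes with no children): B, D, F, K

Answer: 4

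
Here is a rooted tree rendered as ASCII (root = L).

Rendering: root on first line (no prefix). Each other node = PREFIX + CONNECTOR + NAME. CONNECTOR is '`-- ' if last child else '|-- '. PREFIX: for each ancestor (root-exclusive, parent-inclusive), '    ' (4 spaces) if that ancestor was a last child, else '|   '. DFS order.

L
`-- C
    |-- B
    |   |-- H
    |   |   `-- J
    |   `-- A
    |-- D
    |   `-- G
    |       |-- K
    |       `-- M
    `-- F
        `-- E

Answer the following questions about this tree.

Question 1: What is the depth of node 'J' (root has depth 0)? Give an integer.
Answer: 4

Derivation:
Path from root to J: L -> C -> B -> H -> J
Depth = number of edges = 4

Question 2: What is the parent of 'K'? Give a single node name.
Scan adjacency: K appears as child of G

Answer: G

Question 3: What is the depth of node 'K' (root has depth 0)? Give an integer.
Answer: 4

Derivation:
Path from root to K: L -> C -> D -> G -> K
Depth = number of edges = 4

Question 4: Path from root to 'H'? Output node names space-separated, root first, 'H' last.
Walk down from root: L -> C -> B -> H

Answer: L C B H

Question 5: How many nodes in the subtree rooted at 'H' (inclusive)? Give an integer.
Answer: 2

Derivation:
Subtree rooted at H contains: H, J
Count = 2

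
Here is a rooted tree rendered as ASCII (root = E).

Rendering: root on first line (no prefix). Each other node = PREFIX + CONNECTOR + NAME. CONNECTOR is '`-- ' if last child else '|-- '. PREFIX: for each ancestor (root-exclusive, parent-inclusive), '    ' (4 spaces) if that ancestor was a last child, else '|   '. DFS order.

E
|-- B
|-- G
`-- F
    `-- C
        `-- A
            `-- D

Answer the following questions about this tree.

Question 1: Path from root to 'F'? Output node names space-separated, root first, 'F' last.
Walk down from root: E -> F

Answer: E F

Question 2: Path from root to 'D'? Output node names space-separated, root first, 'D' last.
Walk down from root: E -> F -> C -> A -> D

Answer: E F C A D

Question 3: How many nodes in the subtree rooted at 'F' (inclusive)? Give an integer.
Subtree rooted at F contains: A, C, D, F
Count = 4

Answer: 4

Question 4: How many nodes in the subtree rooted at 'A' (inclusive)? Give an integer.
Answer: 2

Derivation:
Subtree rooted at A contains: A, D
Count = 2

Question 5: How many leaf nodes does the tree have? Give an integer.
Answer: 3

Derivation:
Leaves (nodes with no children): B, D, G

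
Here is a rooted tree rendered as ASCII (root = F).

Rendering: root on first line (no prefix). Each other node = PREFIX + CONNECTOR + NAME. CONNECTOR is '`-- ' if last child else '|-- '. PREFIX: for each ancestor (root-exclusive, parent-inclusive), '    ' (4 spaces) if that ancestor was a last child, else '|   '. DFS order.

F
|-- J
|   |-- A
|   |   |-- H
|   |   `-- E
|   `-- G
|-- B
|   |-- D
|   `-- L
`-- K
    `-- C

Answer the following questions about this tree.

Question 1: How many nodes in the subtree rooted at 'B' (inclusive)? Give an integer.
Answer: 3

Derivation:
Subtree rooted at B contains: B, D, L
Count = 3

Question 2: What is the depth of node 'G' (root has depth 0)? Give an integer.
Path from root to G: F -> J -> G
Depth = number of edges = 2

Answer: 2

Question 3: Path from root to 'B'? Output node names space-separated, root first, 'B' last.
Walk down from root: F -> B

Answer: F B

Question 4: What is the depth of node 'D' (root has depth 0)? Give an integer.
Path from root to D: F -> B -> D
Depth = number of edges = 2

Answer: 2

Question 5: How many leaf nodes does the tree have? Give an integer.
Answer: 6

Derivation:
Leaves (nodes with no children): C, D, E, G, H, L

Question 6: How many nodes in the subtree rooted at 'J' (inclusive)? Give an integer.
Answer: 5

Derivation:
Subtree rooted at J contains: A, E, G, H, J
Count = 5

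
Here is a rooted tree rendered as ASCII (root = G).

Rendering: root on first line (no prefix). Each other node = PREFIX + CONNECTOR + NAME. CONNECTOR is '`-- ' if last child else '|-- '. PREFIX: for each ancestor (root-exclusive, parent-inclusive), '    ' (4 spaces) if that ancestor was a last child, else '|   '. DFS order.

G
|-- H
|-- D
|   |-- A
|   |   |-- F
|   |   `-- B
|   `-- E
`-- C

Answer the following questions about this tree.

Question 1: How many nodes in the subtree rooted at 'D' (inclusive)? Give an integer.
Subtree rooted at D contains: A, B, D, E, F
Count = 5

Answer: 5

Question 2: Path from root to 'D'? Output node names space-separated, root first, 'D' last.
Answer: G D

Derivation:
Walk down from root: G -> D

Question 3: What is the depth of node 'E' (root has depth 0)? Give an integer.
Answer: 2

Derivation:
Path from root to E: G -> D -> E
Depth = number of edges = 2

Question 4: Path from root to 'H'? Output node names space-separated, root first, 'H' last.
Walk down from root: G -> H

Answer: G H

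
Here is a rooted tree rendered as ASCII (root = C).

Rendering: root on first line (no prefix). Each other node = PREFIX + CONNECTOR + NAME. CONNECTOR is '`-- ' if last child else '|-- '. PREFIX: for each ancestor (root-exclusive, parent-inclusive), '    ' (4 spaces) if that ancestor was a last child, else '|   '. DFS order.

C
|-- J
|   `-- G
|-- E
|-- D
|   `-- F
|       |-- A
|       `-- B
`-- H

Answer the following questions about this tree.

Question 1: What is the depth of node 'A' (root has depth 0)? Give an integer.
Path from root to A: C -> D -> F -> A
Depth = number of edges = 3

Answer: 3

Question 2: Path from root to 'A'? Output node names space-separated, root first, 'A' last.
Answer: C D F A

Derivation:
Walk down from root: C -> D -> F -> A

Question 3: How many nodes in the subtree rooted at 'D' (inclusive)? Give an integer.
Answer: 4

Derivation:
Subtree rooted at D contains: A, B, D, F
Count = 4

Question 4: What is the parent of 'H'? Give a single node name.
Scan adjacency: H appears as child of C

Answer: C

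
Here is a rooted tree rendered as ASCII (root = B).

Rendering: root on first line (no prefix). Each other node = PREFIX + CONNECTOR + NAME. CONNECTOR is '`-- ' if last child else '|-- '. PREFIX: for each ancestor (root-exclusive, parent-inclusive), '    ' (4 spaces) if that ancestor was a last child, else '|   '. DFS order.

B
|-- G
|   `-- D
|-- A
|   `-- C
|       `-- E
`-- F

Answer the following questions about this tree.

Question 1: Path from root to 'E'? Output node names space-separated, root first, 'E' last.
Answer: B A C E

Derivation:
Walk down from root: B -> A -> C -> E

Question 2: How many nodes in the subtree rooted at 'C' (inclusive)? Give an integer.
Subtree rooted at C contains: C, E
Count = 2

Answer: 2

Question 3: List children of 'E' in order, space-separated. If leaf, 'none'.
Answer: none

Derivation:
Node E's children (from adjacency): (leaf)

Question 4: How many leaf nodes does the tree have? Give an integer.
Leaves (nodes with no children): D, E, F

Answer: 3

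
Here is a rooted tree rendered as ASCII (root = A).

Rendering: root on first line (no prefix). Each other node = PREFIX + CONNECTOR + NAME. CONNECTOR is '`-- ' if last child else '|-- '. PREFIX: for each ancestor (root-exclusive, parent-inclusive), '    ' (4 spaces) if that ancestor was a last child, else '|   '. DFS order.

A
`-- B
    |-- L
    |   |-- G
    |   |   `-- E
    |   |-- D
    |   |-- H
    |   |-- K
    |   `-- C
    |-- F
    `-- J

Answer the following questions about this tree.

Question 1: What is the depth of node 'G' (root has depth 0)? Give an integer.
Answer: 3

Derivation:
Path from root to G: A -> B -> L -> G
Depth = number of edges = 3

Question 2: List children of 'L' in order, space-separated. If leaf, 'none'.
Answer: G D H K C

Derivation:
Node L's children (from adjacency): G, D, H, K, C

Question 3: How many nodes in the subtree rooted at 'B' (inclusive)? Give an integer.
Answer: 10

Derivation:
Subtree rooted at B contains: B, C, D, E, F, G, H, J, K, L
Count = 10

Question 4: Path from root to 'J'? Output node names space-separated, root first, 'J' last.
Answer: A B J

Derivation:
Walk down from root: A -> B -> J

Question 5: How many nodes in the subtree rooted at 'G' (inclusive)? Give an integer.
Answer: 2

Derivation:
Subtree rooted at G contains: E, G
Count = 2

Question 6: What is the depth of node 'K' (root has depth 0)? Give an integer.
Path from root to K: A -> B -> L -> K
Depth = number of edges = 3

Answer: 3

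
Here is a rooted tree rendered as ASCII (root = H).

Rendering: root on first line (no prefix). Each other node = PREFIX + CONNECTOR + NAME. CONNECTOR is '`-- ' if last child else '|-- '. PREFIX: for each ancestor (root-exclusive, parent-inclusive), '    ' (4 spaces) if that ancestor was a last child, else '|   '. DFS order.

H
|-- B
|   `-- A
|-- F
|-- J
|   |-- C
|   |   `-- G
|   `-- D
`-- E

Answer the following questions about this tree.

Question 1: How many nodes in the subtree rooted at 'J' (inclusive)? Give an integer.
Subtree rooted at J contains: C, D, G, J
Count = 4

Answer: 4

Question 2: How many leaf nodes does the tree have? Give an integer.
Leaves (nodes with no children): A, D, E, F, G

Answer: 5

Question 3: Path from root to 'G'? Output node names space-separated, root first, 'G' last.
Answer: H J C G

Derivation:
Walk down from root: H -> J -> C -> G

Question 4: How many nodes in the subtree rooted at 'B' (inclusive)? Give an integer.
Subtree rooted at B contains: A, B
Count = 2

Answer: 2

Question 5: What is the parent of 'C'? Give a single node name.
Scan adjacency: C appears as child of J

Answer: J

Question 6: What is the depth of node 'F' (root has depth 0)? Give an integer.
Path from root to F: H -> F
Depth = number of edges = 1

Answer: 1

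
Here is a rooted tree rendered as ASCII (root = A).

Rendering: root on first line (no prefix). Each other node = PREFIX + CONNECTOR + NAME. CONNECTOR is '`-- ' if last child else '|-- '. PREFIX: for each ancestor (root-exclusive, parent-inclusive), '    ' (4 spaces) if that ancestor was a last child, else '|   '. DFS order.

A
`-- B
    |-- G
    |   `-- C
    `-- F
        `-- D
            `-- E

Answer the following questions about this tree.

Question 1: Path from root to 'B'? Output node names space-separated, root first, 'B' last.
Answer: A B

Derivation:
Walk down from root: A -> B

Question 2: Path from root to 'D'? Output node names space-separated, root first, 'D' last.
Walk down from root: A -> B -> F -> D

Answer: A B F D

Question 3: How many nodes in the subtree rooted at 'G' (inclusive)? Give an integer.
Subtree rooted at G contains: C, G
Count = 2

Answer: 2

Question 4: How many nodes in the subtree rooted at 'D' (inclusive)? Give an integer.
Answer: 2

Derivation:
Subtree rooted at D contains: D, E
Count = 2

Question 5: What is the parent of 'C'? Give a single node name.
Answer: G

Derivation:
Scan adjacency: C appears as child of G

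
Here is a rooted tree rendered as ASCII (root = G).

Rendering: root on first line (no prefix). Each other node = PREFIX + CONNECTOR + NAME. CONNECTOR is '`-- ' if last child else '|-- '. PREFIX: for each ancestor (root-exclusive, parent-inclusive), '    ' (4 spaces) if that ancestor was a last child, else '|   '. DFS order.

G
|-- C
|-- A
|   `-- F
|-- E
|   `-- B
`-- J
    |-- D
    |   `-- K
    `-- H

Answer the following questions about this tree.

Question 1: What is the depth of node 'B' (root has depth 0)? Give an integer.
Answer: 2

Derivation:
Path from root to B: G -> E -> B
Depth = number of edges = 2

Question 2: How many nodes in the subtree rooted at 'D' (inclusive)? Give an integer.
Subtree rooted at D contains: D, K
Count = 2

Answer: 2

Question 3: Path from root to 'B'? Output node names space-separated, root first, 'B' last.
Answer: G E B

Derivation:
Walk down from root: G -> E -> B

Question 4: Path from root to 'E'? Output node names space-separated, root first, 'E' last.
Answer: G E

Derivation:
Walk down from root: G -> E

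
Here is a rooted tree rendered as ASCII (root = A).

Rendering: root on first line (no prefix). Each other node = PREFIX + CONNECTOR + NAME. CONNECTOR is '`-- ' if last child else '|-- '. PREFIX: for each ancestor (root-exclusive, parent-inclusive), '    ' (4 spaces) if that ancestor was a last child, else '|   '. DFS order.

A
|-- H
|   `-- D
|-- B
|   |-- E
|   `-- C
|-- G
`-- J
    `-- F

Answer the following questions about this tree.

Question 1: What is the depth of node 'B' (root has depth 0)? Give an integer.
Path from root to B: A -> B
Depth = number of edges = 1

Answer: 1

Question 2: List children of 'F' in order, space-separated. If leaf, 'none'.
Node F's children (from adjacency): (leaf)

Answer: none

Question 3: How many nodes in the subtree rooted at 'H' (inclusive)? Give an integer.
Subtree rooted at H contains: D, H
Count = 2

Answer: 2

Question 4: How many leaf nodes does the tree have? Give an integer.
Answer: 5

Derivation:
Leaves (nodes with no children): C, D, E, F, G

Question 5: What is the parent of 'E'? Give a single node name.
Scan adjacency: E appears as child of B

Answer: B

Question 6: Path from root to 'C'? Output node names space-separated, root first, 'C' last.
Walk down from root: A -> B -> C

Answer: A B C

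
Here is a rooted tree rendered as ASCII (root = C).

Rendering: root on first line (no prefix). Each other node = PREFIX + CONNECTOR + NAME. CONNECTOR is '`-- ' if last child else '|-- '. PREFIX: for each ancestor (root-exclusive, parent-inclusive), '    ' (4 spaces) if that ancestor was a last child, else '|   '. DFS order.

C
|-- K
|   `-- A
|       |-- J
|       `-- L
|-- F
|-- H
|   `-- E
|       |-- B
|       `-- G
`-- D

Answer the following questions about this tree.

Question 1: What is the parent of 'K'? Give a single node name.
Scan adjacency: K appears as child of C

Answer: C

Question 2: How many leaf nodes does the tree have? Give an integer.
Answer: 6

Derivation:
Leaves (nodes with no children): B, D, F, G, J, L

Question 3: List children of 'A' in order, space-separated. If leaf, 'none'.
Answer: J L

Derivation:
Node A's children (from adjacency): J, L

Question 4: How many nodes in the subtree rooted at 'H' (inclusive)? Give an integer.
Subtree rooted at H contains: B, E, G, H
Count = 4

Answer: 4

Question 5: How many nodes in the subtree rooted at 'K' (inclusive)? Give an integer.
Answer: 4

Derivation:
Subtree rooted at K contains: A, J, K, L
Count = 4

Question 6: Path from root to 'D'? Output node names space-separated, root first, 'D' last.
Walk down from root: C -> D

Answer: C D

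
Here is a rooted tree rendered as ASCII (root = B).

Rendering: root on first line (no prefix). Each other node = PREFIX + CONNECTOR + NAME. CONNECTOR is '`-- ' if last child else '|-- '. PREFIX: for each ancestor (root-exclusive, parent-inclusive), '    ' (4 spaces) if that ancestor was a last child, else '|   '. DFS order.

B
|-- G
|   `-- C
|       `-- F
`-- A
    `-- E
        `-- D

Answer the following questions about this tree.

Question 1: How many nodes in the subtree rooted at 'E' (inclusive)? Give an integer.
Answer: 2

Derivation:
Subtree rooted at E contains: D, E
Count = 2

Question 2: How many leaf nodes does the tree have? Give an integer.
Leaves (nodes with no children): D, F

Answer: 2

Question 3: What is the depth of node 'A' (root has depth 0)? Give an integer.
Path from root to A: B -> A
Depth = number of edges = 1

Answer: 1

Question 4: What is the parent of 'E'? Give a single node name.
Scan adjacency: E appears as child of A

Answer: A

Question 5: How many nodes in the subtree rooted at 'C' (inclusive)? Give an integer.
Answer: 2

Derivation:
Subtree rooted at C contains: C, F
Count = 2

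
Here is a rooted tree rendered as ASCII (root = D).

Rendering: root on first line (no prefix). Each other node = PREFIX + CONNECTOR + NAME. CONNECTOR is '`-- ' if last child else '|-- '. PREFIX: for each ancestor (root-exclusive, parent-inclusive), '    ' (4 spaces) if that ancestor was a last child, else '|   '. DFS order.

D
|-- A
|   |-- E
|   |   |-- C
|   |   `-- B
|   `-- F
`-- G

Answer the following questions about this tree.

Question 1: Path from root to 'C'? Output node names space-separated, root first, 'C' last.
Walk down from root: D -> A -> E -> C

Answer: D A E C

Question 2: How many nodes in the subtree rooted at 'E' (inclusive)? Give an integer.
Answer: 3

Derivation:
Subtree rooted at E contains: B, C, E
Count = 3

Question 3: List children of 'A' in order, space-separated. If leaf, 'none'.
Node A's children (from adjacency): E, F

Answer: E F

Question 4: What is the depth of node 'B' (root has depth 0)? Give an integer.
Answer: 3

Derivation:
Path from root to B: D -> A -> E -> B
Depth = number of edges = 3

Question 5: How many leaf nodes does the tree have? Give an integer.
Answer: 4

Derivation:
Leaves (nodes with no children): B, C, F, G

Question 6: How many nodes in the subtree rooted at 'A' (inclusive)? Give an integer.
Subtree rooted at A contains: A, B, C, E, F
Count = 5

Answer: 5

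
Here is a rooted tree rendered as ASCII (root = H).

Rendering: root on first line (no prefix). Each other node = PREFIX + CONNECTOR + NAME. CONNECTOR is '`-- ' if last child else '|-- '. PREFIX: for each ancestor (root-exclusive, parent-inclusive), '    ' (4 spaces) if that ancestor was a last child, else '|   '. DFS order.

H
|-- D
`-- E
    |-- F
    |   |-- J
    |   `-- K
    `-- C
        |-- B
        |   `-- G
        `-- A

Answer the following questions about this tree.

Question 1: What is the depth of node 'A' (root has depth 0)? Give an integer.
Path from root to A: H -> E -> C -> A
Depth = number of edges = 3

Answer: 3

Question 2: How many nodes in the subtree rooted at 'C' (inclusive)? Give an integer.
Subtree rooted at C contains: A, B, C, G
Count = 4

Answer: 4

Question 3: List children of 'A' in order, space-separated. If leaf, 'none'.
Node A's children (from adjacency): (leaf)

Answer: none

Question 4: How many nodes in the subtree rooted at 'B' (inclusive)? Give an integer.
Answer: 2

Derivation:
Subtree rooted at B contains: B, G
Count = 2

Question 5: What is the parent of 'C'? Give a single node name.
Scan adjacency: C appears as child of E

Answer: E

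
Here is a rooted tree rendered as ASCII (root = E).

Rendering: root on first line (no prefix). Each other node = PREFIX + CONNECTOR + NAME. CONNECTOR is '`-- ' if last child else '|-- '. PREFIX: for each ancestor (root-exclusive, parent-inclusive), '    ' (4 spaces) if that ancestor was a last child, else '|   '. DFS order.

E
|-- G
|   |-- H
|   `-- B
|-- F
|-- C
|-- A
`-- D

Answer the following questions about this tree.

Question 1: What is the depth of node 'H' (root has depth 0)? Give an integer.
Path from root to H: E -> G -> H
Depth = number of edges = 2

Answer: 2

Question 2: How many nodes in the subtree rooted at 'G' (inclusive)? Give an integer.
Subtree rooted at G contains: B, G, H
Count = 3

Answer: 3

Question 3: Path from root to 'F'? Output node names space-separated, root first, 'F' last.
Answer: E F

Derivation:
Walk down from root: E -> F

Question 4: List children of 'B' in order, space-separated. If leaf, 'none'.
Node B's children (from adjacency): (leaf)

Answer: none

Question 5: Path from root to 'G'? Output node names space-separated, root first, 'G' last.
Walk down from root: E -> G

Answer: E G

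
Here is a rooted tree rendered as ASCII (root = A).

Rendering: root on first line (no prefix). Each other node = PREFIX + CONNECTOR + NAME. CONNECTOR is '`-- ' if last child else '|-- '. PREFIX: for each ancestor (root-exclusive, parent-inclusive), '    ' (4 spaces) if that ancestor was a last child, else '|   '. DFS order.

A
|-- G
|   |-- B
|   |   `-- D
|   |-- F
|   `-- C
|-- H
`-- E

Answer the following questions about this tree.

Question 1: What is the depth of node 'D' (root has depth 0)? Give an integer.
Path from root to D: A -> G -> B -> D
Depth = number of edges = 3

Answer: 3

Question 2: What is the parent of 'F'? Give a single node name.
Answer: G

Derivation:
Scan adjacency: F appears as child of G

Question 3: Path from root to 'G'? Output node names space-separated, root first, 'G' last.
Answer: A G

Derivation:
Walk down from root: A -> G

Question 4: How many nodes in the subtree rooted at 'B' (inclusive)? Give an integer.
Subtree rooted at B contains: B, D
Count = 2

Answer: 2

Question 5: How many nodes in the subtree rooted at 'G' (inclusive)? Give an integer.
Answer: 5

Derivation:
Subtree rooted at G contains: B, C, D, F, G
Count = 5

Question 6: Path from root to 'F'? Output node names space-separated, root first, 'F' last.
Walk down from root: A -> G -> F

Answer: A G F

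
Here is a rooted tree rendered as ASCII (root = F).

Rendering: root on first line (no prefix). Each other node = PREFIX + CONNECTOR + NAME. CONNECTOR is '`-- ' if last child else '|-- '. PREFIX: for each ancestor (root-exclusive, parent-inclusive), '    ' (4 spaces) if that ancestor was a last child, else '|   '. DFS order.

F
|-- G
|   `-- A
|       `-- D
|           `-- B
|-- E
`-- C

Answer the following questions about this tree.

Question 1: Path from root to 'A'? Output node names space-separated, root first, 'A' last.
Answer: F G A

Derivation:
Walk down from root: F -> G -> A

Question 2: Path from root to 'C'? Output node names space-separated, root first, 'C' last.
Walk down from root: F -> C

Answer: F C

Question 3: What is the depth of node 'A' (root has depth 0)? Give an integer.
Path from root to A: F -> G -> A
Depth = number of edges = 2

Answer: 2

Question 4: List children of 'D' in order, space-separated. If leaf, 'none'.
Answer: B

Derivation:
Node D's children (from adjacency): B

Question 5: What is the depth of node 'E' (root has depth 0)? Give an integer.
Answer: 1

Derivation:
Path from root to E: F -> E
Depth = number of edges = 1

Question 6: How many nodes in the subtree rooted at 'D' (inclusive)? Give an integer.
Answer: 2

Derivation:
Subtree rooted at D contains: B, D
Count = 2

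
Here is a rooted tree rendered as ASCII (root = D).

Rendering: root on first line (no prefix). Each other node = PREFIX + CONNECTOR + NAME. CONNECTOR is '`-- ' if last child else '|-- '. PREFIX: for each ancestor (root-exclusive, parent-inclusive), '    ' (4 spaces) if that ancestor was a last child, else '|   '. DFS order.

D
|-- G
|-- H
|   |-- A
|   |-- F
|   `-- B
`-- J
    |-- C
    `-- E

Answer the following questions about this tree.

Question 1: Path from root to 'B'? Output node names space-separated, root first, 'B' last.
Walk down from root: D -> H -> B

Answer: D H B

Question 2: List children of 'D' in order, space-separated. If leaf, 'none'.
Answer: G H J

Derivation:
Node D's children (from adjacency): G, H, J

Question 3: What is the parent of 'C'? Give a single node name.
Scan adjacency: C appears as child of J

Answer: J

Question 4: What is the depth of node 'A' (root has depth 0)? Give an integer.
Answer: 2

Derivation:
Path from root to A: D -> H -> A
Depth = number of edges = 2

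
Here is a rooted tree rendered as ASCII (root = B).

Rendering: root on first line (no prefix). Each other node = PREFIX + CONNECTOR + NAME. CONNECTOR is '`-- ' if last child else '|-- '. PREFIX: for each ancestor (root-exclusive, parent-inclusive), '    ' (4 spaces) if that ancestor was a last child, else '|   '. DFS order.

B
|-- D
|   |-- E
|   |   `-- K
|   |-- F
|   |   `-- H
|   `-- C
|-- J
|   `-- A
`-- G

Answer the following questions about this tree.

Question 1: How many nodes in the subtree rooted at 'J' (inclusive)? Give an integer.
Subtree rooted at J contains: A, J
Count = 2

Answer: 2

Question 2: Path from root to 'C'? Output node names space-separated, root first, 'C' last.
Answer: B D C

Derivation:
Walk down from root: B -> D -> C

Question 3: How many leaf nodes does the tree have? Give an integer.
Answer: 5

Derivation:
Leaves (nodes with no children): A, C, G, H, K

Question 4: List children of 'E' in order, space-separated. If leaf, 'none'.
Node E's children (from adjacency): K

Answer: K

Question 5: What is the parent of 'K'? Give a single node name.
Scan adjacency: K appears as child of E

Answer: E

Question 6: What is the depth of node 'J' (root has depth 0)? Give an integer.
Answer: 1

Derivation:
Path from root to J: B -> J
Depth = number of edges = 1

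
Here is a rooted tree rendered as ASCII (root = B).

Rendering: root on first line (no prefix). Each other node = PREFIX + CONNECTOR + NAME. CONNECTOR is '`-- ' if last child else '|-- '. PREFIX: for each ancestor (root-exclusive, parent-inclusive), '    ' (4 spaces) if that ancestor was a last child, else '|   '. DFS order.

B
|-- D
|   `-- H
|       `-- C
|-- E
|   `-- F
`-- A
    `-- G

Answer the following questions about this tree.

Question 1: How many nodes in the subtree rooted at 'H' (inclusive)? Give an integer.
Subtree rooted at H contains: C, H
Count = 2

Answer: 2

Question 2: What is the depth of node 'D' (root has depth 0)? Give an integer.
Path from root to D: B -> D
Depth = number of edges = 1

Answer: 1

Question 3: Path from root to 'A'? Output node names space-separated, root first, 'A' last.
Walk down from root: B -> A

Answer: B A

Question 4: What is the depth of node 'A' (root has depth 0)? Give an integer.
Answer: 1

Derivation:
Path from root to A: B -> A
Depth = number of edges = 1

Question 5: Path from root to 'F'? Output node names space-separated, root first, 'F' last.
Walk down from root: B -> E -> F

Answer: B E F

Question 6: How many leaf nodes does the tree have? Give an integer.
Leaves (nodes with no children): C, F, G

Answer: 3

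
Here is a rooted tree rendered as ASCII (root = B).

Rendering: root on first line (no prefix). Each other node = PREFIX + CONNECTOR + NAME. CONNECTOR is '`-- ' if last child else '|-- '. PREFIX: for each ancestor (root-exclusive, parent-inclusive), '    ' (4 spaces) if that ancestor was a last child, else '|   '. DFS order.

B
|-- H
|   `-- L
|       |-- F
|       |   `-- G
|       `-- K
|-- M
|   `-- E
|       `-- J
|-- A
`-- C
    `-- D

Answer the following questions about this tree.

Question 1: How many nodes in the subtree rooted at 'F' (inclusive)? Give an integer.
Answer: 2

Derivation:
Subtree rooted at F contains: F, G
Count = 2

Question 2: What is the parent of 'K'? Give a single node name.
Answer: L

Derivation:
Scan adjacency: K appears as child of L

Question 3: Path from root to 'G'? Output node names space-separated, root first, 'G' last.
Answer: B H L F G

Derivation:
Walk down from root: B -> H -> L -> F -> G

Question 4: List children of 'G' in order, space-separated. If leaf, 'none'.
Answer: none

Derivation:
Node G's children (from adjacency): (leaf)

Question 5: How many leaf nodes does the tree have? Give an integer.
Answer: 5

Derivation:
Leaves (nodes with no children): A, D, G, J, K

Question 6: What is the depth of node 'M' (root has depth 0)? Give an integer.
Path from root to M: B -> M
Depth = number of edges = 1

Answer: 1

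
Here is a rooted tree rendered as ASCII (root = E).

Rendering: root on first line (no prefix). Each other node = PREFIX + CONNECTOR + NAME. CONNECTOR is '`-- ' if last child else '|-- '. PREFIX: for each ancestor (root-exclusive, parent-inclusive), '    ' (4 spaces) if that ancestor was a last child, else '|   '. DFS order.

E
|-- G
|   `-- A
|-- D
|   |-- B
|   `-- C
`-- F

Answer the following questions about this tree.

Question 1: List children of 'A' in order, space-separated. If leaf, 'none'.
Node A's children (from adjacency): (leaf)

Answer: none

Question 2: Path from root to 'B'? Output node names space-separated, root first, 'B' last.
Walk down from root: E -> D -> B

Answer: E D B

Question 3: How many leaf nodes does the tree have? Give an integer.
Answer: 4

Derivation:
Leaves (nodes with no children): A, B, C, F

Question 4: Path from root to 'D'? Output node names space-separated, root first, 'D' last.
Walk down from root: E -> D

Answer: E D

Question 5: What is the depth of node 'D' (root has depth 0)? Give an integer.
Answer: 1

Derivation:
Path from root to D: E -> D
Depth = number of edges = 1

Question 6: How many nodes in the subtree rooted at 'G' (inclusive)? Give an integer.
Answer: 2

Derivation:
Subtree rooted at G contains: A, G
Count = 2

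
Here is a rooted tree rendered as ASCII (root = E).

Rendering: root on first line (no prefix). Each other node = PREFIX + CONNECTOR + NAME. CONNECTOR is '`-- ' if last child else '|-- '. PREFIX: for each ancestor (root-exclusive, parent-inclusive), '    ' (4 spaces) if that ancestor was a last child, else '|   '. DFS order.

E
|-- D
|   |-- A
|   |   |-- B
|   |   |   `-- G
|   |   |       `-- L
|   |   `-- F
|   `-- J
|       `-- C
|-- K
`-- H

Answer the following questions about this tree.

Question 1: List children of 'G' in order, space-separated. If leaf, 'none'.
Node G's children (from adjacency): L

Answer: L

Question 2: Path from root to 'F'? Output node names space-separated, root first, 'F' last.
Walk down from root: E -> D -> A -> F

Answer: E D A F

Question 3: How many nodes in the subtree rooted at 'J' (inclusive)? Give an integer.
Answer: 2

Derivation:
Subtree rooted at J contains: C, J
Count = 2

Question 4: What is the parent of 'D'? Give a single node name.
Scan adjacency: D appears as child of E

Answer: E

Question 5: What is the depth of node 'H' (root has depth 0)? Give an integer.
Answer: 1

Derivation:
Path from root to H: E -> H
Depth = number of edges = 1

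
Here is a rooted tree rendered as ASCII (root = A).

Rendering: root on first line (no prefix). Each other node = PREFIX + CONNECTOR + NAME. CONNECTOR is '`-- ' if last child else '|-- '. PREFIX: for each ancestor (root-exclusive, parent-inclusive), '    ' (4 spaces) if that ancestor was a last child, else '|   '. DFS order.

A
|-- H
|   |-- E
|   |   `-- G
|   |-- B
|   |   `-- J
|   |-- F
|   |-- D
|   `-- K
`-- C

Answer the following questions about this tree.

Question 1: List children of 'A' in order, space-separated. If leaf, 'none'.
Node A's children (from adjacency): H, C

Answer: H C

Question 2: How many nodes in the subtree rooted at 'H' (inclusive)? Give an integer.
Answer: 8

Derivation:
Subtree rooted at H contains: B, D, E, F, G, H, J, K
Count = 8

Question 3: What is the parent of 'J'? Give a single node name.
Scan adjacency: J appears as child of B

Answer: B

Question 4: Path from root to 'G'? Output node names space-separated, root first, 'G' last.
Answer: A H E G

Derivation:
Walk down from root: A -> H -> E -> G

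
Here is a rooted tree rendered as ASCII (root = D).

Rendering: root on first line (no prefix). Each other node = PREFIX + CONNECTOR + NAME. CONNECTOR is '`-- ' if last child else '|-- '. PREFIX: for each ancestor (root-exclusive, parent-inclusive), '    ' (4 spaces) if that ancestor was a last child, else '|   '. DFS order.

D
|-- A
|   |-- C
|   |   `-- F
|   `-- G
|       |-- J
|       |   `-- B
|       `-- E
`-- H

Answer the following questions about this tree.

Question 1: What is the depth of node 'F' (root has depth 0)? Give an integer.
Path from root to F: D -> A -> C -> F
Depth = number of edges = 3

Answer: 3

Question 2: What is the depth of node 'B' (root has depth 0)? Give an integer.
Answer: 4

Derivation:
Path from root to B: D -> A -> G -> J -> B
Depth = number of edges = 4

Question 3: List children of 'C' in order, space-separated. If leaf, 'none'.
Answer: F

Derivation:
Node C's children (from adjacency): F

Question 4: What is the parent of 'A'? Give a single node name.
Scan adjacency: A appears as child of D

Answer: D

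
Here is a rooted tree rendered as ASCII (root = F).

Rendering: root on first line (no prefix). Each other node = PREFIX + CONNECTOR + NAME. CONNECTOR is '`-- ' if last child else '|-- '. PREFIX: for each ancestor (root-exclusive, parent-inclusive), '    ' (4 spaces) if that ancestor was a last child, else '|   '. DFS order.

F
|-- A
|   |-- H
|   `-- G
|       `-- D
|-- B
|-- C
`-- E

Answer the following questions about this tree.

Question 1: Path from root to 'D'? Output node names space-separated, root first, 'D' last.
Walk down from root: F -> A -> G -> D

Answer: F A G D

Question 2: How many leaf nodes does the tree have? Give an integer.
Answer: 5

Derivation:
Leaves (nodes with no children): B, C, D, E, H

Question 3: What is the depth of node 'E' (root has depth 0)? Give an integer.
Path from root to E: F -> E
Depth = number of edges = 1

Answer: 1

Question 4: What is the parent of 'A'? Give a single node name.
Answer: F

Derivation:
Scan adjacency: A appears as child of F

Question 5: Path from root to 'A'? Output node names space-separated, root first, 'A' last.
Answer: F A

Derivation:
Walk down from root: F -> A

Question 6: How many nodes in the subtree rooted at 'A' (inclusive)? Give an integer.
Answer: 4

Derivation:
Subtree rooted at A contains: A, D, G, H
Count = 4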